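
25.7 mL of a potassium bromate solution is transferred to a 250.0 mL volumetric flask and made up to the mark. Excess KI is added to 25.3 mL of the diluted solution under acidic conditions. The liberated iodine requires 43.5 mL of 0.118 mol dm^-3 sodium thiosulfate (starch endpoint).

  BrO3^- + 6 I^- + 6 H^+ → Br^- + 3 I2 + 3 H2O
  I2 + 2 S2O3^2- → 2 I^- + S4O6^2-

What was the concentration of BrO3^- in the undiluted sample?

0.329 mol/L

n(S2O3^2-) = 0.0435 × 0.118 = 5.13 × 10^-3 mol
n(I2) = n(S2O3^2-)/2 = 2.57 × 10^-3 mol
From the 1:3 ratio, n(BrO3^-) in the aliquot = 1/3 × 2.57 × 10^-3 = 8.55 × 10^-4 mol
[BrO3^-]_dilute = 8.55 × 10^-4 / 0.0253 = 0.0338 mol/L
[BrO3^-]_original = 0.0338 × 250.0/25.7 = 0.329 mol/L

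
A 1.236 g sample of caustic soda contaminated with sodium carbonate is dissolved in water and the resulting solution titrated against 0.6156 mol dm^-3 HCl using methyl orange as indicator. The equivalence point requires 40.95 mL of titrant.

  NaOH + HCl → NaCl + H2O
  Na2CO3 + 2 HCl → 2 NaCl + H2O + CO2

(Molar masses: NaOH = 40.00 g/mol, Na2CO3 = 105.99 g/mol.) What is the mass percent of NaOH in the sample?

n(HCl) = 0.04095 × 0.6156 = 0.02521 mol
Let x = n(NaOH), y = n(Na2CO3).
Titrant: 1x + 2y = 0.02521;  mass: 40.00x + 105.99y = 1.236
Solving, x = 7.691 × 10^-3 mol, y = 8.759 × 10^-3 mol
mass of NaOH = 7.691 × 10^-3 × 40.00 = 0.3076 g
% NaOH = 0.3076 / 1.236 × 100 = 24.89 %

24.89 %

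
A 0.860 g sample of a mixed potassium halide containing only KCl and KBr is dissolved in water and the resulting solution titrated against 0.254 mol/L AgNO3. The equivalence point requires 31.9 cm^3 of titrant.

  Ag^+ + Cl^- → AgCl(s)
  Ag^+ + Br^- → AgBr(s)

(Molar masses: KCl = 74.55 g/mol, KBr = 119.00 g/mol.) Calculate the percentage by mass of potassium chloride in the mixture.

n(AgNO3) = 0.0319 × 0.254 = 8.10 × 10^-3 mol
Let x = n(KCl), y = n(KBr).
Titrant: 1x + 1y = 8.10 × 10^-3;  mass: 74.55x + 119.00y = 0.860
Solving, x = 2.34 × 10^-3 mol, y = 5.76 × 10^-3 mol
mass of KCl = 2.34 × 10^-3 × 74.55 = 0.175 g
% KCl = 0.175 / 0.860 × 100 = 20.3 %

20.3 %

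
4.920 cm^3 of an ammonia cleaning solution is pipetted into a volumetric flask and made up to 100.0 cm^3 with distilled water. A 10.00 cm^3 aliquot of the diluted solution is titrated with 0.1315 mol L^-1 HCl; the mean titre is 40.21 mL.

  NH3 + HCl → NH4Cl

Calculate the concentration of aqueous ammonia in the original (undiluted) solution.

10.75 mol/L

n(HCl) = 0.04021 × 0.1315 = 5.288 × 10^-3 mol
n(NH3) in the aliquot = 5.288 × 10^-3 mol (1:1 ratio)
[NH3]_dilute = 5.288 × 10^-3 / 0.01000 = 0.5288 mol/L
Dilution factor = 100.0 / 4.920 = 20.33
[NH3]_stock = 0.5288 × 20.33 = 10.75 mol/L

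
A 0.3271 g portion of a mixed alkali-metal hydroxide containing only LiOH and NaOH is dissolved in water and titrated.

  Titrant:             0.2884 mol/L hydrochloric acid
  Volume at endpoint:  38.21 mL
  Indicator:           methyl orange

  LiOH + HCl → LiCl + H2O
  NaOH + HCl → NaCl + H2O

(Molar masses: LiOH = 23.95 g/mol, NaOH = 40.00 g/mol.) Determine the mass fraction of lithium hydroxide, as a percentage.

n(HCl) = 0.03821 × 0.2884 = 0.01102 mol
Let x = n(LiOH), y = n(NaOH).
Titrant: 1x + 1y = 0.01102;  mass: 23.95x + 40.00y = 0.3271
Solving, x = 7.084 × 10^-3 mol, y = 3.936 × 10^-3 mol
mass of LiOH = 7.084 × 10^-3 × 23.95 = 0.1697 g
% LiOH = 0.1697 / 0.3271 × 100 = 51.86 %

51.86 %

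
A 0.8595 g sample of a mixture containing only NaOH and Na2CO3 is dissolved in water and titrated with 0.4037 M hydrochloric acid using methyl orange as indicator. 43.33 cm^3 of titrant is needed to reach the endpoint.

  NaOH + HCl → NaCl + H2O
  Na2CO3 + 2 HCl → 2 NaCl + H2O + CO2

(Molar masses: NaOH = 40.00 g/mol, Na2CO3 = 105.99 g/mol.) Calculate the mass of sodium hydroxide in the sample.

n(HCl) = 0.04333 × 0.4037 = 0.01749 mol
Let x = n(NaOH), y = n(Na2CO3).
Titrant: 1x + 2y = 0.01749;  mass: 40.00x + 105.99y = 0.8595
Solving, x = 5.195 × 10^-3 mol, y = 6.149 × 10^-3 mol
mass of NaOH = 5.195 × 10^-3 × 40.00 = 0.2078 g

0.2078 g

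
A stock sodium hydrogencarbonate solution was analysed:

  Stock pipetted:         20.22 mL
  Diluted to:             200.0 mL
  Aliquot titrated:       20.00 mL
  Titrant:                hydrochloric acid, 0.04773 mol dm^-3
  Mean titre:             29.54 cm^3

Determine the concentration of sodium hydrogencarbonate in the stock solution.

NaHCO3 + HCl → NaCl + H2O + CO2
n(HCl) = 0.02954 × 0.04773 = 1.410 × 10^-3 mol
n(NaHCO3) in the aliquot = 1.410 × 10^-3 mol (1:1 ratio)
[NaHCO3]_dilute = 1.410 × 10^-3 / 0.02000 = 0.07050 mol/L
Dilution factor = 200.0 / 20.22 = 9.891
[NaHCO3]_stock = 0.07050 × 9.891 = 0.6973 mol/L

0.6973 mol/L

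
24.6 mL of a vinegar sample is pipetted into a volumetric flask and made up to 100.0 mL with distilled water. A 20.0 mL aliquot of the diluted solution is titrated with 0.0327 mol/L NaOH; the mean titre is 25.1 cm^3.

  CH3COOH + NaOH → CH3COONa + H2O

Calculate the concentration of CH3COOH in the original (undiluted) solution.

0.167 mol/L

n(NaOH) = 0.0251 × 0.0327 = 8.21 × 10^-4 mol
n(CH3COOH) in the aliquot = 8.21 × 10^-4 mol (1:1 ratio)
[CH3COOH]_dilute = 8.21 × 10^-4 / 0.0200 = 0.0410 mol/L
Dilution factor = 100.0 / 24.6 = 4.065
[CH3COOH]_stock = 0.0410 × 4.065 = 0.167 mol/L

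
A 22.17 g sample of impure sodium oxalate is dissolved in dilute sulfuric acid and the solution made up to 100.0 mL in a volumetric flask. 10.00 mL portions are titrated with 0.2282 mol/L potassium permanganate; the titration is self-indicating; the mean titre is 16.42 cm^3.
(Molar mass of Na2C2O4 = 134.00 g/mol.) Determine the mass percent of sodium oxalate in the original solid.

56.62 %

2 MnO4^- + 5 C2O4^2- + 16 H^+ → 2 Mn^2+ + 10 CO2 + 8 H2O
n(KMnO4) per titration = 0.01642 × 0.2282 = 3.747 × 10^-3 mol
From the 5:2 ratio, n(Na2C2O4) in each aliquot = 5/2 × 3.747 × 10^-3 = 9.368 × 10^-3 mol
n(Na2C2O4) in the whole flask = 9.368 × 10^-3 × 100.0/10.00 = 0.09368 mol
mass of Na2C2O4 = 0.09368 × 134.00 = 12.55 g
% Na2C2O4 = 12.55 / 22.17 × 100 = 56.62 %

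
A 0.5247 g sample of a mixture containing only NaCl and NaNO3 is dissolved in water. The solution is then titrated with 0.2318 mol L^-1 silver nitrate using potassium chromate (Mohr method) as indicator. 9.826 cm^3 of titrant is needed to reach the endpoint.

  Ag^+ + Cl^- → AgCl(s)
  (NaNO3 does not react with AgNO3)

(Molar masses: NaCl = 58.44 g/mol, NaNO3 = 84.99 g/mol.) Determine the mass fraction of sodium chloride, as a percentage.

n(AgNO3) = 0.009826 × 0.2318 = 2.278 × 10^-3 mol
Let x = n(NaCl), y = n(NaNO3).
Titrant: 1x = 2.278 × 10^-3;  mass: 58.44x + 84.99y = 0.5247
Solving, x = 2.278 × 10^-3 mol, y = 4.608 × 10^-3 mol
mass of NaCl = 2.278 × 10^-3 × 58.44 = 0.1331 g
% NaCl = 0.1331 / 0.5247 × 100 = 25.37 %

25.37 %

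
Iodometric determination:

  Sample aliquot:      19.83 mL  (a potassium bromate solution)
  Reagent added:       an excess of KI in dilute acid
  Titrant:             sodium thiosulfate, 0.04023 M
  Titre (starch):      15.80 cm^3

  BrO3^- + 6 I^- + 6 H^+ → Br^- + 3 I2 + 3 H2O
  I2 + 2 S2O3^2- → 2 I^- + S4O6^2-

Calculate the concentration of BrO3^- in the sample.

0.005342 M

n(S2O3^2-) = 0.01580 × 0.04023 = 6.356 × 10^-4 mol
n(I2) = n(S2O3^2-)/2 = 3.178 × 10^-4 mol
From the 1:3 ratio, n(BrO3^-) in the aliquot = 1/3 × 3.178 × 10^-4 = 1.059 × 10^-4 mol
[BrO3^-] = 1.059 × 10^-4 / 0.01983 = 0.005342 mol/L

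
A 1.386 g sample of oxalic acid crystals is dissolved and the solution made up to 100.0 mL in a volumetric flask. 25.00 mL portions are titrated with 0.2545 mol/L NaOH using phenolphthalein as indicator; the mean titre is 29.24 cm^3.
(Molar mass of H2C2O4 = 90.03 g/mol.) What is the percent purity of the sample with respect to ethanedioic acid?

H2C2O4 + 2 NaOH → Na2C2O4 + 2 H2O
n(NaOH) per titration = 0.02924 × 0.2545 = 7.442 × 10^-3 mol
From the 1:2 ratio, n(H2C2O4) in each aliquot = 1/2 × 7.442 × 10^-3 = 3.721 × 10^-3 mol
n(H2C2O4) in the whole flask = 3.721 × 10^-3 × 100.0/25.00 = 0.01488 mol
mass of H2C2O4 = 0.01488 × 90.03 = 1.340 g
% H2C2O4 = 1.340 / 1.386 × 100 = 96.68 %

96.68 %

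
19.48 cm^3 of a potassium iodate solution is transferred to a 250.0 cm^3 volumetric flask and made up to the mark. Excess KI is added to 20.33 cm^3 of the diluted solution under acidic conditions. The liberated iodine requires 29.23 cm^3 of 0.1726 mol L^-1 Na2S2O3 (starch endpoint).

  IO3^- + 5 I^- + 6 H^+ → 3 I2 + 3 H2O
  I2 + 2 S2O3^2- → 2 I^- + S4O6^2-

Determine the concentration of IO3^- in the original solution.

n(S2O3^2-) = 0.02923 × 0.1726 = 5.045 × 10^-3 mol
n(I2) = n(S2O3^2-)/2 = 2.523 × 10^-3 mol
From the 1:3 ratio, n(IO3^-) in the aliquot = 1/3 × 2.523 × 10^-3 = 8.408 × 10^-4 mol
[IO3^-]_dilute = 8.408 × 10^-4 / 0.02033 = 0.04136 mol/L
[IO3^-]_original = 0.04136 × 250.0/19.48 = 0.5308 mol/L

0.5308 mol/L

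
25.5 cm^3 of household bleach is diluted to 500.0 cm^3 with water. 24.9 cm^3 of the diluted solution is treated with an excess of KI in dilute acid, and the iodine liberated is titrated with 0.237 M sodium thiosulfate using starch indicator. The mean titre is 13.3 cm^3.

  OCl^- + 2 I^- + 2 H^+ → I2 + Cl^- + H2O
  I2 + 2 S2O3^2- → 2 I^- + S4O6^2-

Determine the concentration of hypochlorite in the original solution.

1.24 M

n(S2O3^2-) = 0.0133 × 0.237 = 3.15 × 10^-3 mol
n(I2) = n(S2O3^2-)/2 = 1.58 × 10^-3 mol
n(OCl^-) in the aliquot = 1.58 × 10^-3 mol (1:1 ratio)
[OCl^-]_dilute = 1.58 × 10^-3 / 0.0249 = 0.0633 mol/L
[OCl^-]_original = 0.0633 × 500.0/25.5 = 1.24 mol/L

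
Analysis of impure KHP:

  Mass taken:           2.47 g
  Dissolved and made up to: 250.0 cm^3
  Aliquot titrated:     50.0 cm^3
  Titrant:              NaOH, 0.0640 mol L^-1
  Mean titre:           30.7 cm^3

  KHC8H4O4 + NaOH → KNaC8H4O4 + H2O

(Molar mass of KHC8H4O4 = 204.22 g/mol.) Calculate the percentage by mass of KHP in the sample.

n(NaOH) per titration = 0.0307 × 0.0640 = 1.96 × 10^-3 mol
n(KHC8H4O4) in each aliquot = 1.96 × 10^-3 mol (1:1 ratio)
n(KHC8H4O4) in the whole flask = 1.96 × 10^-3 × 250.0/50.0 = 9.82 × 10^-3 mol
mass of KHC8H4O4 = 9.82 × 10^-3 × 204.22 = 2.01 g
% KHC8H4O4 = 2.01 / 2.47 × 100 = 81.2 %

81.2 %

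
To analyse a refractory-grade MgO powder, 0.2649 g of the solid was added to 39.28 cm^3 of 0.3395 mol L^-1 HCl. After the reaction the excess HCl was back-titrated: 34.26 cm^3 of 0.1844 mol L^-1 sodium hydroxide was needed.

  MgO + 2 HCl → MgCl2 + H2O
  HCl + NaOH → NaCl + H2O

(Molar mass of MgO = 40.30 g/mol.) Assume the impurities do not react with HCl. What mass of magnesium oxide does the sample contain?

n(HCl) added = 0.03928 × 0.3395 = 0.01334 mol
n(NaOH) used in back-titration = 0.03426 × 0.1844 = 6.318 × 10^-3 mol
n(HCl) left over = 6.318 × 10^-3 mol (1:1 ratio)
n(HCl) consumed by analyte = 0.01334 − 6.318 × 10^-3 = 7.018 × 10^-3 mol
From the 1:2 ratio, n(MgO) = 1/2 × 7.018 × 10^-3 = 3.509 × 10^-3 mol
mass of MgO = 3.509 × 10^-3 × 40.30 = 0.1414 g

0.1414 g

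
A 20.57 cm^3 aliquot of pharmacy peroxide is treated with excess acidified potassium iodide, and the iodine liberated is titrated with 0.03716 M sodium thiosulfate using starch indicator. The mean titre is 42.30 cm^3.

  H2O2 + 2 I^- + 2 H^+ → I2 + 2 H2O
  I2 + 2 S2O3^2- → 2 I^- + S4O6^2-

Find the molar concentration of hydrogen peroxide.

0.03821 M

n(S2O3^2-) = 0.04230 × 0.03716 = 1.572 × 10^-3 mol
n(I2) = n(S2O3^2-)/2 = 7.859 × 10^-4 mol
n(H2O2) in the aliquot = 7.859 × 10^-4 mol (1:1 ratio)
[H2O2] = 7.859 × 10^-4 / 0.02057 = 0.03821 mol/L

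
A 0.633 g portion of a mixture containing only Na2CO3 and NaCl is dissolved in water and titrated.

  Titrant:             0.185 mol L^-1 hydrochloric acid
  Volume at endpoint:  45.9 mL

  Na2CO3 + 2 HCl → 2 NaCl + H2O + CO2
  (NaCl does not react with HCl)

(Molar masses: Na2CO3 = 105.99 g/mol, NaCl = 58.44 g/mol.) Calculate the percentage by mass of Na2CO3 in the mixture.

n(HCl) = 0.0459 × 0.185 = 8.49 × 10^-3 mol
Let x = n(Na2CO3), y = n(NaCl).
Titrant: 2x = 8.49 × 10^-3;  mass: 105.99x + 58.44y = 0.633
Solving, x = 4.25 × 10^-3 mol, y = 3.13 × 10^-3 mol
mass of Na2CO3 = 4.25 × 10^-3 × 105.99 = 0.450 g
% Na2CO3 = 0.450 / 0.633 × 100 = 71.1 %

71.1 %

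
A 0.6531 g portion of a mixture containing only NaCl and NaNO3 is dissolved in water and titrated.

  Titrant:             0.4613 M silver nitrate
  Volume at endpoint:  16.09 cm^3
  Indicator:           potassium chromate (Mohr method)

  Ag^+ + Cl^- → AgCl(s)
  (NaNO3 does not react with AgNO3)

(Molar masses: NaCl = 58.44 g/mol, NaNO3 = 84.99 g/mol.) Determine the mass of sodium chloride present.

n(AgNO3) = 0.01609 × 0.4613 = 7.422 × 10^-3 mol
Let x = n(NaCl), y = n(NaNO3).
Titrant: 1x = 7.422 × 10^-3;  mass: 58.44x + 84.99y = 0.6531
Solving, x = 7.422 × 10^-3 mol, y = 2.581 × 10^-3 mol
mass of NaCl = 7.422 × 10^-3 × 58.44 = 0.4338 g

0.4338 g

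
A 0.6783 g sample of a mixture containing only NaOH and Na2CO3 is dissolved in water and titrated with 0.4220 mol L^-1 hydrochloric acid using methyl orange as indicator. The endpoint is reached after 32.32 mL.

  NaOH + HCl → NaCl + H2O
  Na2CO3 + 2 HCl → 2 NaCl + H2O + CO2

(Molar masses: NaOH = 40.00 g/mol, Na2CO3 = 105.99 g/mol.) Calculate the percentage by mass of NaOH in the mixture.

20.19 %

n(HCl) = 0.03232 × 0.4220 = 0.01364 mol
Let x = n(NaOH), y = n(Na2CO3).
Titrant: 1x + 2y = 0.01364;  mass: 40.00x + 105.99y = 0.6783
Solving, x = 3.424 × 10^-3 mol, y = 5.107 × 10^-3 mol
mass of NaOH = 3.424 × 10^-3 × 40.00 = 0.1370 g
% NaOH = 0.1370 / 0.6783 × 100 = 20.19 %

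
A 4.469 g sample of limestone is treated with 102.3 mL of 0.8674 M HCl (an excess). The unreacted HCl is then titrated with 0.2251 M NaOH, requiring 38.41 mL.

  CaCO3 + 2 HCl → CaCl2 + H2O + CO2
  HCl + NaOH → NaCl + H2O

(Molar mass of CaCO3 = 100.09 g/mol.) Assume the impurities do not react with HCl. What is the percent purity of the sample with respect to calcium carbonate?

89.69 %

n(HCl) added = 0.1023 × 0.8674 = 0.08874 mol
n(NaOH) used in back-titration = 0.03841 × 0.2251 = 8.646 × 10^-3 mol
n(HCl) left over = 8.646 × 10^-3 mol (1:1 ratio)
n(HCl) consumed by analyte = 0.08874 − 8.646 × 10^-3 = 0.08009 mol
From the 1:2 ratio, n(CaCO3) = 1/2 × 0.08009 = 0.04004 mol
mass of CaCO3 = 0.04004 × 100.09 = 4.008 g
% CaCO3 = 4.008 / 4.469 × 100 = 89.69 %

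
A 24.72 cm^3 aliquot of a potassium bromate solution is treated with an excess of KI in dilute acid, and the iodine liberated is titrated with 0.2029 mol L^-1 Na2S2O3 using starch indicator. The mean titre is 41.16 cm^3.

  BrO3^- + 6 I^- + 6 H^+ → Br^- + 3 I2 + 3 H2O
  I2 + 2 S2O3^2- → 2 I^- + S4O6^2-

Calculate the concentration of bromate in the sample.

0.05631 mol/L

n(S2O3^2-) = 0.04116 × 0.2029 = 8.351 × 10^-3 mol
n(I2) = n(S2O3^2-)/2 = 4.176 × 10^-3 mol
From the 1:3 ratio, n(BrO3^-) in the aliquot = 1/3 × 4.176 × 10^-3 = 1.392 × 10^-3 mol
[BrO3^-] = 1.392 × 10^-3 / 0.02472 = 0.05631 mol/L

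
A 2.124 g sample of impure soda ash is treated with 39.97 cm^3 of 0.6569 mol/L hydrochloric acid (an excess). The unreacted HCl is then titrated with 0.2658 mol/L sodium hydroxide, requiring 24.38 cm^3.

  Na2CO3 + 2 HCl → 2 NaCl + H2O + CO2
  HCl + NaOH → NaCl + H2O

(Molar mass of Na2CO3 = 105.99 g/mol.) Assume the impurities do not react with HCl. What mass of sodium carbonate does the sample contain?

n(HCl) added = 0.03997 × 0.6569 = 0.02626 mol
n(NaOH) used in back-titration = 0.02438 × 0.2658 = 6.480 × 10^-3 mol
n(HCl) left over = 6.480 × 10^-3 mol (1:1 ratio)
n(HCl) consumed by analyte = 0.02626 − 6.480 × 10^-3 = 0.01978 mol
From the 1:2 ratio, n(Na2CO3) = 1/2 × 0.01978 = 9.888 × 10^-3 mol
mass of Na2CO3 = 9.888 × 10^-3 × 105.99 = 1.048 g

1.048 g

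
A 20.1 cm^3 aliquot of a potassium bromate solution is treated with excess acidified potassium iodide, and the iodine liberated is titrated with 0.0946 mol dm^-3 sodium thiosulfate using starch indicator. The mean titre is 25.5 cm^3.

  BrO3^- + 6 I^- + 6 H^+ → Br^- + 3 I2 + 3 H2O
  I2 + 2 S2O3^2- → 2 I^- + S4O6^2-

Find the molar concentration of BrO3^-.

n(S2O3^2-) = 0.0255 × 0.0946 = 2.41 × 10^-3 mol
n(I2) = n(S2O3^2-)/2 = 1.21 × 10^-3 mol
From the 1:3 ratio, n(BrO3^-) in the aliquot = 1/3 × 1.21 × 10^-3 = 4.02 × 10^-4 mol
[BrO3^-] = 4.02 × 10^-4 / 0.0201 = 0.0200 mol/L

0.0200 mol/L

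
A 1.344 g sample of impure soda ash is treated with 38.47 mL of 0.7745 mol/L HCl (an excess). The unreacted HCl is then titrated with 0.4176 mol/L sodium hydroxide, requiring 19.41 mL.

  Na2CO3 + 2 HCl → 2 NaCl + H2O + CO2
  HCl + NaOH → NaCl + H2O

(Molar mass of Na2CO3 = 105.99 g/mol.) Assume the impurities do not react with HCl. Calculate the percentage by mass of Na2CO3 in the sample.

n(HCl) added = 0.03847 × 0.7745 = 0.02980 mol
n(NaOH) used in back-titration = 0.01941 × 0.4176 = 8.106 × 10^-3 mol
n(HCl) left over = 8.106 × 10^-3 mol (1:1 ratio)
n(HCl) consumed by analyte = 0.02980 − 8.106 × 10^-3 = 0.02169 mol
From the 1:2 ratio, n(Na2CO3) = 1/2 × 0.02169 = 0.01084 mol
mass of Na2CO3 = 0.01084 × 105.99 = 1.149 g
% Na2CO3 = 1.149 / 1.344 × 100 = 85.52 %

85.52 %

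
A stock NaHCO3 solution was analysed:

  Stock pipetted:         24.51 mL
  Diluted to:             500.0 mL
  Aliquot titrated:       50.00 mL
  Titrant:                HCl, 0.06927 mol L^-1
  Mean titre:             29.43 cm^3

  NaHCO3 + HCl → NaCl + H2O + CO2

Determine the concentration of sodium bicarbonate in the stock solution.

0.8317 mol/L

n(HCl) = 0.02943 × 0.06927 = 2.039 × 10^-3 mol
n(NaHCO3) in the aliquot = 2.039 × 10^-3 mol (1:1 ratio)
[NaHCO3]_dilute = 2.039 × 10^-3 / 0.05000 = 0.04077 mol/L
Dilution factor = 500.0 / 24.51 = 20.40
[NaHCO3]_stock = 0.04077 × 20.40 = 0.8317 mol/L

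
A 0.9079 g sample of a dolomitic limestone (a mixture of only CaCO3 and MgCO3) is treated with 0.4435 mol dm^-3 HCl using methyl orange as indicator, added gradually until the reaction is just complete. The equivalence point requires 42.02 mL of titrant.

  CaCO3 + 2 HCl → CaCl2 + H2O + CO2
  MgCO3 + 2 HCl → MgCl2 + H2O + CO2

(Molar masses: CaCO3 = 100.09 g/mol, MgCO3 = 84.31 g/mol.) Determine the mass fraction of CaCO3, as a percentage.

n(HCl) = 0.04202 × 0.4435 = 0.01864 mol
Let x = n(CaCO3), y = n(MgCO3).
Titrant: 2x + 2y = 0.01864;  mass: 100.09x + 84.31y = 0.9079
Solving, x = 7.751 × 10^-3 mol, y = 1.567 × 10^-3 mol
mass of CaCO3 = 7.751 × 10^-3 × 100.09 = 0.7758 g
% CaCO3 = 0.7758 / 0.9079 × 100 = 85.45 %

85.45 %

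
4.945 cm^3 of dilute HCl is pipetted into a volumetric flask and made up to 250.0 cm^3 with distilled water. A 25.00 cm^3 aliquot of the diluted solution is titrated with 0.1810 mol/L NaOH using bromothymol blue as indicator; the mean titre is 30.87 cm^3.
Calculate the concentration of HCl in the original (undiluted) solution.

11.30 mol/L

HCl + NaOH → NaCl + H2O
n(NaOH) = 0.03087 × 0.1810 = 5.587 × 10^-3 mol
n(HCl) in the aliquot = 5.587 × 10^-3 mol (1:1 ratio)
[HCl]_dilute = 5.587 × 10^-3 / 0.02500 = 0.2235 mol/L
Dilution factor = 250.0 / 4.945 = 50.56
[HCl]_stock = 0.2235 × 50.56 = 11.30 mol/L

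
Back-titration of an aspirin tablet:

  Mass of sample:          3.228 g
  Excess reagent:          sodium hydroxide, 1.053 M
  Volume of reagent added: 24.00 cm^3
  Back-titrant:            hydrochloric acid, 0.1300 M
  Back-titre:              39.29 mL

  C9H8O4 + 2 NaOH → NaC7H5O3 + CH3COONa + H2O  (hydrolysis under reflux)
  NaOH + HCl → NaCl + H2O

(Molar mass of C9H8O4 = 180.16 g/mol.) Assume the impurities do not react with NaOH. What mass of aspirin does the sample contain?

n(NaOH) added = 0.02400 × 1.053 = 0.02527 mol
n(HCl) used in back-titration = 0.03929 × 0.1300 = 5.108 × 10^-3 mol
n(NaOH) left over = 5.108 × 10^-3 mol (1:1 ratio)
n(NaOH) consumed by analyte = 0.02527 − 5.108 × 10^-3 = 0.02016 mol
From the 1:2 ratio, n(C9H8O4) = 1/2 × 0.02016 = 0.01008 mol
mass of C9H8O4 = 0.01008 × 180.16 = 1.816 g

1.816 g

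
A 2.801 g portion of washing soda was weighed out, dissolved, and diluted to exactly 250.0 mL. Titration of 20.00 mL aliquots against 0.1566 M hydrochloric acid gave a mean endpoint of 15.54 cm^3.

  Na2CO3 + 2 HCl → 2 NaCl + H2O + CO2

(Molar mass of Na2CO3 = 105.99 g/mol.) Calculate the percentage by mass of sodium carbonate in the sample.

57.55 %

n(HCl) per titration = 0.01554 × 0.1566 = 2.434 × 10^-3 mol
From the 1:2 ratio, n(Na2CO3) in each aliquot = 1/2 × 2.434 × 10^-3 = 1.217 × 10^-3 mol
n(Na2CO3) in the whole flask = 1.217 × 10^-3 × 250.0/20.00 = 0.01521 mol
mass of Na2CO3 = 0.01521 × 105.99 = 1.612 g
% Na2CO3 = 1.612 / 2.801 × 100 = 57.55 %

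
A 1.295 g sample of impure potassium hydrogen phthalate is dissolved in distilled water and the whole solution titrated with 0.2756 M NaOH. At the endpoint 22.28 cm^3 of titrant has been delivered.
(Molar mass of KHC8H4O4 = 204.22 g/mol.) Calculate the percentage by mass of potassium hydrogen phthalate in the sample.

96.83 %

KHC8H4O4 + NaOH → KNaC8H4O4 + H2O
n(NaOH) = 0.02228 L × 0.2756 mol/L = 6.140 × 10^-3 mol
n(KHC8H4O4) = 6.140 × 10^-3 mol (1:1 ratio)
mass of KHC8H4O4 = 6.140 × 10^-3 × 204.22 g/mol = 1.254 g
% KHC8H4O4 = 1.254 / 1.295 × 100 = 96.83 %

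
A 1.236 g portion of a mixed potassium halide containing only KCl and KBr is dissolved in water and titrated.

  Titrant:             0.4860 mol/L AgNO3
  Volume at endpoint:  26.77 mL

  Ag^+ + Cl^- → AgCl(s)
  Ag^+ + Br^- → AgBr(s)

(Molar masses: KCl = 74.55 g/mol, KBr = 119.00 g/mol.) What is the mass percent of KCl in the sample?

42.37 %

n(AgNO3) = 0.02677 × 0.4860 = 0.01301 mol
Let x = n(KCl), y = n(KBr).
Titrant: 1x + 1y = 0.01301;  mass: 74.55x + 119.00y = 1.236
Solving, x = 7.024 × 10^-3 mol, y = 5.986 × 10^-3 mol
mass of KCl = 7.024 × 10^-3 × 74.55 = 0.5236 g
% KCl = 0.5236 / 1.236 × 100 = 42.37 %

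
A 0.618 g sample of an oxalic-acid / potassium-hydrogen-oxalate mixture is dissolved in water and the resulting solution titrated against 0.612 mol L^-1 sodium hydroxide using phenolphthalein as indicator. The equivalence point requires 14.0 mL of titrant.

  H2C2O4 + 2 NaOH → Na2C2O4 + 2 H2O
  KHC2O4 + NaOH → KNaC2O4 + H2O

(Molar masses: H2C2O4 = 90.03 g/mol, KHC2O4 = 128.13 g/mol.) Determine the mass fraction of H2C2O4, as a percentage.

n(NaOH) = 0.0140 × 0.612 = 8.57 × 10^-3 mol
Let x = n(H2C2O4), y = n(KHC2O4).
Titrant: 2x + 1y = 8.57 × 10^-3;  mass: 90.03x + 128.13y = 0.618
Solving, x = 2.89 × 10^-3 mol, y = 2.80 × 10^-3 mol
mass of H2C2O4 = 2.89 × 10^-3 × 90.03 = 0.260 g
% H2C2O4 = 0.260 / 0.618 × 100 = 42.0 %

42.0 %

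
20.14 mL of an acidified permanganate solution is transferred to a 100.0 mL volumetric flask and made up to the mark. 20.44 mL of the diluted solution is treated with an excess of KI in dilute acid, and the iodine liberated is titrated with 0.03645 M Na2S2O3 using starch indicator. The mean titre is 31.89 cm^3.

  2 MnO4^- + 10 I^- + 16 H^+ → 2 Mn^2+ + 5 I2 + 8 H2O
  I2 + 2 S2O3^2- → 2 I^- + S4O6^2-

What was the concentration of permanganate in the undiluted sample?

0.05647 M

n(S2O3^2-) = 0.03189 × 0.03645 = 1.162 × 10^-3 mol
n(I2) = n(S2O3^2-)/2 = 5.812 × 10^-4 mol
From the 2:5 ratio, n(MnO4^-) in the aliquot = 2/5 × 5.812 × 10^-4 = 2.325 × 10^-4 mol
[MnO4^-]_dilute = 2.325 × 10^-4 / 0.02044 = 0.01137 mol/L
[MnO4^-]_original = 0.01137 × 100.0/20.14 = 0.05647 mol/L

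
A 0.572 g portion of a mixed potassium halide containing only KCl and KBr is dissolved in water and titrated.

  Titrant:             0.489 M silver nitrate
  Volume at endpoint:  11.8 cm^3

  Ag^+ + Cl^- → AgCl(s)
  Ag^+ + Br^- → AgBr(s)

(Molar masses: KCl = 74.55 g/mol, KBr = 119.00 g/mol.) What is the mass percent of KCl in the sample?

n(AgNO3) = 0.0118 × 0.489 = 5.77 × 10^-3 mol
Let x = n(KCl), y = n(KBr).
Titrant: 1x + 1y = 5.77 × 10^-3;  mass: 74.55x + 119.00y = 0.572
Solving, x = 2.58 × 10^-3 mol, y = 3.19 × 10^-3 mol
mass of KCl = 2.58 × 10^-3 × 74.55 = 0.192 g
% KCl = 0.192 / 0.572 × 100 = 33.6 %

33.6 %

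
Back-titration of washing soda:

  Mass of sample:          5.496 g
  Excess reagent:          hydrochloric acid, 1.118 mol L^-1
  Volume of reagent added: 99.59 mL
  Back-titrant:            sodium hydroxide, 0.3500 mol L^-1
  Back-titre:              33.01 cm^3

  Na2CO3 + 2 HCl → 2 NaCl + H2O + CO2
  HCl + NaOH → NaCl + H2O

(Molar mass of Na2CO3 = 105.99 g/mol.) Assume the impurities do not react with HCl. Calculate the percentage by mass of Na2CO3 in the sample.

96.22 %

n(HCl) added = 0.09959 × 1.118 = 0.1113 mol
n(NaOH) used in back-titration = 0.03301 × 0.3500 = 0.01155 mol
n(HCl) left over = 0.01155 mol (1:1 ratio)
n(HCl) consumed by analyte = 0.1113 − 0.01155 = 0.09979 mol
From the 1:2 ratio, n(Na2CO3) = 1/2 × 0.09979 = 0.04989 mol
mass of Na2CO3 = 0.04989 × 105.99 = 5.288 g
% Na2CO3 = 5.288 / 5.496 × 100 = 96.22 %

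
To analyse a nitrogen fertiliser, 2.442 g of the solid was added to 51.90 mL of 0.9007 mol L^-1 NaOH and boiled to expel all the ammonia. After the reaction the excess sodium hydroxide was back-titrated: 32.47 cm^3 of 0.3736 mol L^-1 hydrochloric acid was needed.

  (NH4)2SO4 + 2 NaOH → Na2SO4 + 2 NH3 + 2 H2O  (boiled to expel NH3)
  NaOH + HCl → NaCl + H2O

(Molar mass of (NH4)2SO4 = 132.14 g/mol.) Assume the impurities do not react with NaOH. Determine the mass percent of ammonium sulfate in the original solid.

n(NaOH) added = 0.05190 × 0.9007 = 0.04675 mol
n(HCl) used in back-titration = 0.03247 × 0.3736 = 0.01213 mol
n(NaOH) left over = 0.01213 mol (1:1 ratio)
n(NaOH) consumed by analyte = 0.04675 − 0.01213 = 0.03462 mol
From the 1:2 ratio, n((NH4)2SO4) = 1/2 × 0.03462 = 0.01731 mol
mass of (NH4)2SO4 = 0.01731 × 132.14 = 2.287 g
% (NH4)2SO4 = 2.287 / 2.442 × 100 = 93.65 %

93.65 %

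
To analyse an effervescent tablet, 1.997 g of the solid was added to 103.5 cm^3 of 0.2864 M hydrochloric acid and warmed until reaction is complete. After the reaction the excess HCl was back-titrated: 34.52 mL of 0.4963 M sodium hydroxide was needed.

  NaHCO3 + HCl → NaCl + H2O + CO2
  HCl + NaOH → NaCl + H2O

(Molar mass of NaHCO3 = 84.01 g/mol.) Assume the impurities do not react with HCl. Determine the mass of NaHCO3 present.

1.051 g

n(HCl) added = 0.1035 × 0.2864 = 0.02964 mol
n(NaOH) used in back-titration = 0.03452 × 0.4963 = 0.01713 mol
n(HCl) left over = 0.01713 mol (1:1 ratio)
n(HCl) consumed by analyte = 0.02964 − 0.01713 = 0.01251 mol
n(NaHCO3) = 0.01251 mol (1:1 ratio)
mass of NaHCO3 = 0.01251 × 84.01 = 1.051 g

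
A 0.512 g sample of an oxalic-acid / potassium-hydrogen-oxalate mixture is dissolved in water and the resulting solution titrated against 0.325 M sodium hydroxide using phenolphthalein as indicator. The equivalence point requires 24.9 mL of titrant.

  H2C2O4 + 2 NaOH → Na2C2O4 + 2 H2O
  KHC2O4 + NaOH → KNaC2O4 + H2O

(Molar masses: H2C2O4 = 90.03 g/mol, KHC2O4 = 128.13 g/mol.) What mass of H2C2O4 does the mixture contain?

0.284 g

n(NaOH) = 0.0249 × 0.325 = 8.09 × 10^-3 mol
Let x = n(H2C2O4), y = n(KHC2O4).
Titrant: 2x + 1y = 8.09 × 10^-3;  mass: 90.03x + 128.13y = 0.512
Solving, x = 3.16 × 10^-3 mol, y = 1.78 × 10^-3 mol
mass of H2C2O4 = 3.16 × 10^-3 × 90.03 = 0.284 g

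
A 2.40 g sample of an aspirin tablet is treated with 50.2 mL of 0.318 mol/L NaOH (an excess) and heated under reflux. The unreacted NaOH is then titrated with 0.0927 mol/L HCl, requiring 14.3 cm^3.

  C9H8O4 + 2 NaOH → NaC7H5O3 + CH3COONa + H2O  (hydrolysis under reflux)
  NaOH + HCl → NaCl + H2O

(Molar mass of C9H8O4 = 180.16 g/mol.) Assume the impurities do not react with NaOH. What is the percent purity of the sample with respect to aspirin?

54.9 %

n(NaOH) added = 0.0502 × 0.318 = 0.0160 mol
n(HCl) used in back-titration = 0.0143 × 0.0927 = 1.33 × 10^-3 mol
n(NaOH) left over = 1.33 × 10^-3 mol (1:1 ratio)
n(NaOH) consumed by analyte = 0.0160 − 1.33 × 10^-3 = 0.0146 mol
From the 1:2 ratio, n(C9H8O4) = 1/2 × 0.0146 = 7.32 × 10^-3 mol
mass of C9H8O4 = 7.32 × 10^-3 × 180.16 = 1.32 g
% C9H8O4 = 1.32 / 2.40 × 100 = 54.9 %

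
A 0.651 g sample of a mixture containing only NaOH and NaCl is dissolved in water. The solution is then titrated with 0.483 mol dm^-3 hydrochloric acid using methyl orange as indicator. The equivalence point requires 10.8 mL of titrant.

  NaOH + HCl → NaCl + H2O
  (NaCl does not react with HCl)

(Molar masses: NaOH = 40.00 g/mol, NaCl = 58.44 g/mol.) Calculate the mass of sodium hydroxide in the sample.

n(HCl) = 0.0108 × 0.483 = 5.22 × 10^-3 mol
Let x = n(NaOH), y = n(NaCl).
Titrant: 1x = 5.22 × 10^-3;  mass: 40.00x + 58.44y = 0.651
Solving, x = 5.22 × 10^-3 mol, y = 7.57 × 10^-3 mol
mass of NaOH = 5.22 × 10^-3 × 40.00 = 0.209 g

0.209 g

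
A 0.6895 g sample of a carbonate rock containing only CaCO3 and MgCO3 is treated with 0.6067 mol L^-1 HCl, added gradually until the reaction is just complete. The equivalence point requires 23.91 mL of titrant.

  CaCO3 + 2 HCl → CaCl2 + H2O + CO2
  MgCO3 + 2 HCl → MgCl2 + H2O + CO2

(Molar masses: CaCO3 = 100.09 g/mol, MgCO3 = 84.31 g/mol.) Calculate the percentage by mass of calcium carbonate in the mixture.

n(HCl) = 0.02391 × 0.6067 = 0.01451 mol
Let x = n(CaCO3), y = n(MgCO3).
Titrant: 2x + 2y = 0.01451;  mass: 100.09x + 84.31y = 0.6895
Solving, x = 4.942 × 10^-3 mol, y = 2.311 × 10^-3 mol
mass of CaCO3 = 4.942 × 10^-3 × 100.09 = 0.4947 g
% CaCO3 = 0.4947 / 0.6895 × 100 = 71.75 %

71.75 %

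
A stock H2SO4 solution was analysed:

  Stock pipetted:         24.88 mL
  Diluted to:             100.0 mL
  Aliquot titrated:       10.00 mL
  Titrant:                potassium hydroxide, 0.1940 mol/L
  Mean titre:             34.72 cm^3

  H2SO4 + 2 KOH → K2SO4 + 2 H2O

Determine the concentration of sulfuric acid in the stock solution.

n(KOH) = 0.03472 × 0.1940 = 6.736 × 10^-3 mol
From the 1:2 ratio, n(H2SO4) in the aliquot = 1/2 × 6.736 × 10^-3 = 3.368 × 10^-3 mol
[H2SO4]_dilute = 3.368 × 10^-3 / 0.01000 = 0.3368 mol/L
Dilution factor = 100.0 / 24.88 = 4.019
[H2SO4]_stock = 0.3368 × 4.019 = 1.354 mol/L

1.354 mol/L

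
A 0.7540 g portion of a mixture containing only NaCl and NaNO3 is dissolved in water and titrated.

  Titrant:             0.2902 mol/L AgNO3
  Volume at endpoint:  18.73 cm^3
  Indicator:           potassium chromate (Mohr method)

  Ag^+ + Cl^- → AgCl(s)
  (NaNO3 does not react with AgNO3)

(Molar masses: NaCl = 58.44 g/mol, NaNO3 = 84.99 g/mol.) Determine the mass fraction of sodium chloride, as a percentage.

n(AgNO3) = 0.01873 × 0.2902 = 5.435 × 10^-3 mol
Let x = n(NaCl), y = n(NaNO3).
Titrant: 1x = 5.435 × 10^-3;  mass: 58.44x + 84.99y = 0.7540
Solving, x = 5.435 × 10^-3 mol, y = 5.134 × 10^-3 mol
mass of NaCl = 5.435 × 10^-3 × 58.44 = 0.3176 g
% NaCl = 0.3176 / 0.7540 × 100 = 42.13 %

42.13 %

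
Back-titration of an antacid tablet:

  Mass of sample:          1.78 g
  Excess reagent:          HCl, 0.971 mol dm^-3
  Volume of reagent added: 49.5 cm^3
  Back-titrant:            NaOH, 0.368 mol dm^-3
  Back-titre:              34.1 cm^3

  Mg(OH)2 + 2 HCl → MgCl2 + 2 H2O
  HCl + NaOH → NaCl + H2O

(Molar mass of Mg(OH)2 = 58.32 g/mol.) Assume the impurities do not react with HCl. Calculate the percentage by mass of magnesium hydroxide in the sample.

n(HCl) added = 0.0495 × 0.971 = 0.0481 mol
n(NaOH) used in back-titration = 0.0341 × 0.368 = 0.0125 mol
n(HCl) left over = 0.0125 mol (1:1 ratio)
n(HCl) consumed by analyte = 0.0481 − 0.0125 = 0.0355 mol
From the 1:2 ratio, n(Mg(OH)2) = 1/2 × 0.0355 = 0.0178 mol
mass of Mg(OH)2 = 0.0178 × 58.32 = 1.04 g
% Mg(OH)2 = 1.04 / 1.78 × 100 = 58.2 %

58.2 %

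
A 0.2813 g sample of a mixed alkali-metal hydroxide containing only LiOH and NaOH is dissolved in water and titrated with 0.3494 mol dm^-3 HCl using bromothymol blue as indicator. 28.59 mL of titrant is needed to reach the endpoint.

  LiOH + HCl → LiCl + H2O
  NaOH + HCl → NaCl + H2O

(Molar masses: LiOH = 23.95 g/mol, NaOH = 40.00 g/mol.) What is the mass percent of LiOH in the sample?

62.74 %

n(HCl) = 0.02859 × 0.3494 = 9.989 × 10^-3 mol
Let x = n(LiOH), y = n(NaOH).
Titrant: 1x + 1y = 9.989 × 10^-3;  mass: 23.95x + 40.00y = 0.2813
Solving, x = 7.369 × 10^-3 mol, y = 2.620 × 10^-3 mol
mass of LiOH = 7.369 × 10^-3 × 23.95 = 0.1765 g
% LiOH = 0.1765 / 0.2813 × 100 = 62.74 %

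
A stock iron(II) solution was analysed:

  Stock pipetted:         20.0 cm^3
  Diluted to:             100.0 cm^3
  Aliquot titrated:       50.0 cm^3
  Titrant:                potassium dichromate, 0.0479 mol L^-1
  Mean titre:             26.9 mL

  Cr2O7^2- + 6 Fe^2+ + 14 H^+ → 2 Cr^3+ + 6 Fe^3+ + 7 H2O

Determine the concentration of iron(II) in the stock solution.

0.773 mol/L

n(K2Cr2O7) = 0.0269 × 0.0479 = 1.29 × 10^-3 mol
From the 6:1 ratio, n(Fe2+) in the aliquot = 6/1 × 1.29 × 10^-3 = 7.73 × 10^-3 mol
[Fe2+]_dilute = 7.73 × 10^-3 / 0.0500 = 0.155 mol/L
Dilution factor = 100.0 / 20.0 = 5.000
[Fe2+]_stock = 0.155 × 5.000 = 0.773 mol/L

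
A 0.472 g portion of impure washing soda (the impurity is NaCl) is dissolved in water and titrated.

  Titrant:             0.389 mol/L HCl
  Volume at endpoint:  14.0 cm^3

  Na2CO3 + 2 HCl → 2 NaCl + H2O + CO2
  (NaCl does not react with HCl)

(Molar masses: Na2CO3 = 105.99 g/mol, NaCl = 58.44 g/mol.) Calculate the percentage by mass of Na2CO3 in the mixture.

61.1 %

n(HCl) = 0.0140 × 0.389 = 5.45 × 10^-3 mol
Let x = n(Na2CO3), y = n(NaCl).
Titrant: 2x = 5.45 × 10^-3;  mass: 105.99x + 58.44y = 0.472
Solving, x = 2.72 × 10^-3 mol, y = 3.14 × 10^-3 mol
mass of Na2CO3 = 2.72 × 10^-3 × 105.99 = 0.289 g
% Na2CO3 = 0.289 / 0.472 × 100 = 61.1 %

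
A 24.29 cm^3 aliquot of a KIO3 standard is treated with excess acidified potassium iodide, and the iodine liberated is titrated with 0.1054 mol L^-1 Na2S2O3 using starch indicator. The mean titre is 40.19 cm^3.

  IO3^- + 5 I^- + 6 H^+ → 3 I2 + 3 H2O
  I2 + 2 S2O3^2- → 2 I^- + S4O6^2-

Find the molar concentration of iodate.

n(S2O3^2-) = 0.04019 × 0.1054 = 4.236 × 10^-3 mol
n(I2) = n(S2O3^2-)/2 = 2.118 × 10^-3 mol
From the 1:3 ratio, n(IO3^-) in the aliquot = 1/3 × 2.118 × 10^-3 = 7.060 × 10^-4 mol
[IO3^-] = 7.060 × 10^-4 / 0.02429 = 0.02907 mol/L

0.02907 mol/L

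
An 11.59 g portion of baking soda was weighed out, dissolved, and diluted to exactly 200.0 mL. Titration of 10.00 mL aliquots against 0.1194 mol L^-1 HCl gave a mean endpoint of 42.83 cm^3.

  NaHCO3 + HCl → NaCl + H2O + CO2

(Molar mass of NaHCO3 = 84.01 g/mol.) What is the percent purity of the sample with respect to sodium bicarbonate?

74.14 %

n(HCl) per titration = 0.04283 × 0.1194 = 5.114 × 10^-3 mol
n(NaHCO3) in each aliquot = 5.114 × 10^-3 mol (1:1 ratio)
n(NaHCO3) in the whole flask = 5.114 × 10^-3 × 200.0/10.00 = 0.1023 mol
mass of NaHCO3 = 0.1023 × 84.01 = 8.592 g
% NaHCO3 = 8.592 / 11.59 × 100 = 74.14 %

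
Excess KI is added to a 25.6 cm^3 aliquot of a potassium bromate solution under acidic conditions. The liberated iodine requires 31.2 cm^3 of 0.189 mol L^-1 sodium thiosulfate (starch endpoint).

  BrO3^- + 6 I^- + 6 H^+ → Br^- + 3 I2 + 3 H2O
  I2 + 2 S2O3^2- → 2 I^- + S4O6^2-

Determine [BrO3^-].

n(S2O3^2-) = 0.0312 × 0.189 = 5.90 × 10^-3 mol
n(I2) = n(S2O3^2-)/2 = 2.95 × 10^-3 mol
From the 1:3 ratio, n(BrO3^-) in the aliquot = 1/3 × 2.95 × 10^-3 = 9.83 × 10^-4 mol
[BrO3^-] = 9.83 × 10^-4 / 0.0256 = 0.0384 mol/L

0.0384 mol/L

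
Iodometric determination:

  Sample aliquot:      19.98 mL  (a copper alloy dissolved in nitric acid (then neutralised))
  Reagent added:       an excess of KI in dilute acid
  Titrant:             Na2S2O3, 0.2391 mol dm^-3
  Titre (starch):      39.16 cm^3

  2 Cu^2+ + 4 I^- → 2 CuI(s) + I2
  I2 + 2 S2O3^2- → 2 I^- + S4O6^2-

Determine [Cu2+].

0.4686 mol/L

n(S2O3^2-) = 0.03916 × 0.2391 = 9.363 × 10^-3 mol
n(I2) = n(S2O3^2-)/2 = 4.682 × 10^-3 mol
From the 2:1 ratio, n(Cu2+) in the aliquot = 2/1 × 4.682 × 10^-3 = 9.363 × 10^-3 mol
[Cu2+] = 9.363 × 10^-3 / 0.01998 = 0.4686 mol/L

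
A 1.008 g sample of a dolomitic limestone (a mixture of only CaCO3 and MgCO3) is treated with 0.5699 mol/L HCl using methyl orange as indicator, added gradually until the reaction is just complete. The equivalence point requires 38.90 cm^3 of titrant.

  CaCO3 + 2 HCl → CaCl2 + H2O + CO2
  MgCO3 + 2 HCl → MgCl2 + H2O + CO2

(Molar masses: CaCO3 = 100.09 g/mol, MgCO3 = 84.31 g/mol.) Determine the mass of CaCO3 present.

0.4660 g

n(HCl) = 0.03890 × 0.5699 = 0.02217 mol
Let x = n(CaCO3), y = n(MgCO3).
Titrant: 2x + 2y = 0.02217;  mass: 100.09x + 84.31y = 1.008
Solving, x = 4.655 × 10^-3 mol, y = 6.429 × 10^-3 mol
mass of CaCO3 = 4.655 × 10^-3 × 100.09 = 0.4660 g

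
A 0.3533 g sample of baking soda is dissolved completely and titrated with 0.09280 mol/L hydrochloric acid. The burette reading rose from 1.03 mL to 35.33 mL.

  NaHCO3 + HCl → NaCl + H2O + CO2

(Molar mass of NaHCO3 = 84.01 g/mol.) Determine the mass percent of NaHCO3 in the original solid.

75.69 %

n(HCl) = 0.03430 L × 0.09280 mol/L = 3.183 × 10^-3 mol
n(NaHCO3) = 3.183 × 10^-3 mol (1:1 ratio)
mass of NaHCO3 = 3.183 × 10^-3 × 84.01 g/mol = 0.2674 g
% NaHCO3 = 0.2674 / 0.3533 × 100 = 75.69 %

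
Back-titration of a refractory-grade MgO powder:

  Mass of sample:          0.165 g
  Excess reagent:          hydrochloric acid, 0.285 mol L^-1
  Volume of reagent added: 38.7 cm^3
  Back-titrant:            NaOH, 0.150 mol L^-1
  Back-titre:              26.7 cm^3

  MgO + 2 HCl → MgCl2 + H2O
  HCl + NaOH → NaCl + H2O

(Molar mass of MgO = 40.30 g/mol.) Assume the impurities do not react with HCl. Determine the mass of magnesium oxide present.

0.142 g

n(HCl) added = 0.0387 × 0.285 = 0.0110 mol
n(NaOH) used in back-titration = 0.0267 × 0.150 = 4.00 × 10^-3 mol
n(HCl) left over = 4.00 × 10^-3 mol (1:1 ratio)
n(HCl) consumed by analyte = 0.0110 − 4.00 × 10^-3 = 7.02 × 10^-3 mol
From the 1:2 ratio, n(MgO) = 1/2 × 7.02 × 10^-3 = 3.51 × 10^-3 mol
mass of MgO = 3.51 × 10^-3 × 40.30 = 0.142 g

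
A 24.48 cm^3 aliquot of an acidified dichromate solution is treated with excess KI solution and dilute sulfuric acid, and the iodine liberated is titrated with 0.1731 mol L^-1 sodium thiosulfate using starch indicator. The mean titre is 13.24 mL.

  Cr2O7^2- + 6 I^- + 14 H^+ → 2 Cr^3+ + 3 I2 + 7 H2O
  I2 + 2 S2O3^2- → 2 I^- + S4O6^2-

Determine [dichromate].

n(S2O3^2-) = 0.01324 × 0.1731 = 2.292 × 10^-3 mol
n(I2) = n(S2O3^2-)/2 = 1.146 × 10^-3 mol
From the 1:3 ratio, n(Cr2O7^2-) in the aliquot = 1/3 × 1.146 × 10^-3 = 3.820 × 10^-4 mol
[Cr2O7^2-] = 3.820 × 10^-4 / 0.02448 = 0.01560 mol/L

0.01560 mol/L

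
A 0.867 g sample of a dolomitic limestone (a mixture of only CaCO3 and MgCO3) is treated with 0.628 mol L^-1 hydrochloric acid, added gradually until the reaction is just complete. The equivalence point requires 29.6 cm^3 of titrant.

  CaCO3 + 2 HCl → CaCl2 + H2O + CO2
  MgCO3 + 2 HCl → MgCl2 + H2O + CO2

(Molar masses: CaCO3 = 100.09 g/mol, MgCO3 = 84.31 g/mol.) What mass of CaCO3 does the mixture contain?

0.529 g

n(HCl) = 0.0296 × 0.628 = 0.0186 mol
Let x = n(CaCO3), y = n(MgCO3).
Titrant: 2x + 2y = 0.0186;  mass: 100.09x + 84.31y = 0.867
Solving, x = 5.28 × 10^-3 mol, y = 4.01 × 10^-3 mol
mass of CaCO3 = 5.28 × 10^-3 × 100.09 = 0.529 g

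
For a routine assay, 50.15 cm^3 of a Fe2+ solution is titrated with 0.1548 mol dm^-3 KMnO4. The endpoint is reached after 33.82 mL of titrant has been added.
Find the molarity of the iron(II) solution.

MnO4^- + 5 Fe^2+ + 8 H^+ → Mn^2+ + 5 Fe^3+ + 4 H2O
n(KMnO4) = 0.03382 L × 0.1548 mol/L = 5.235 × 10^-3 mol
From the 5:1 mole ratio, n(Fe2+) = 5/1 × 5.235 × 10^-3 = 0.02618 mol
[Fe2+] = 0.02618 mol / 0.05015 L = 0.5220 mol/L

0.5220 mol/L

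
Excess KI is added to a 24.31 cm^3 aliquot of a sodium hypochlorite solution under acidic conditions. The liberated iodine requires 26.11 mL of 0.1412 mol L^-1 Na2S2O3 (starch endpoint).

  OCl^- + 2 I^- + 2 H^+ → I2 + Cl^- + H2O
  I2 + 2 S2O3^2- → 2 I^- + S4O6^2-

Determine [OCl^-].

n(S2O3^2-) = 0.02611 × 0.1412 = 3.687 × 10^-3 mol
n(I2) = n(S2O3^2-)/2 = 1.843 × 10^-3 mol
n(OCl^-) in the aliquot = 1.843 × 10^-3 mol (1:1 ratio)
[OCl^-] = 1.843 × 10^-3 / 0.02431 = 0.07583 mol/L

0.07583 mol/L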